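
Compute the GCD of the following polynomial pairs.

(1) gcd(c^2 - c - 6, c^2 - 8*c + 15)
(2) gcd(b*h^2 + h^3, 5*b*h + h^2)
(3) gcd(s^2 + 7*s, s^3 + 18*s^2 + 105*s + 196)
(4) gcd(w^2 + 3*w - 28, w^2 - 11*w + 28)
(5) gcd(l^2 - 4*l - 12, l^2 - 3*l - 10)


(1) = c - 3
(2) = h
(3) = s + 7
(4) = w - 4
(5) = l + 2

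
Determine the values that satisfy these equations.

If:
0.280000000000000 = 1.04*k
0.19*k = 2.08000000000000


Then:
No Solution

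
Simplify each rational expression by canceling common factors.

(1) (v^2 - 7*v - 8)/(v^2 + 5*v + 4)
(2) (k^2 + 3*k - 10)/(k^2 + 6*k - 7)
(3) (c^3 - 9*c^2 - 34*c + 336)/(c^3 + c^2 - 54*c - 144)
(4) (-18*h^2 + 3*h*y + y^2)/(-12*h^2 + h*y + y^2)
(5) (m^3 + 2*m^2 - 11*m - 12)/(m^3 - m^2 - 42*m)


(1) = (v - 8)/(v + 4)
(2) = (k^2 + 3*k - 10)/(k^2 + 6*k - 7)
(3) = (c - 7)/(c + 3)
(4) = (6*h + y)/(4*h + y)
(5) = (m^3 + 2*m^2 - 11*m - 12)/(m^3 - m^2 - 42*m)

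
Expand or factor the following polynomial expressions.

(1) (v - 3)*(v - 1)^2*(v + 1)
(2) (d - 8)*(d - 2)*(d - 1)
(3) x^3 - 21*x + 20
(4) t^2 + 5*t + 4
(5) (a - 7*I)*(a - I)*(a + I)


(1) = v^4 - 4*v^3 + 2*v^2 + 4*v - 3
(2) = d^3 - 11*d^2 + 26*d - 16
(3) = (x - 4)*(x - 1)*(x + 5)
(4) = (t + 1)*(t + 4)
(5) = a^3 - 7*I*a^2 + a - 7*I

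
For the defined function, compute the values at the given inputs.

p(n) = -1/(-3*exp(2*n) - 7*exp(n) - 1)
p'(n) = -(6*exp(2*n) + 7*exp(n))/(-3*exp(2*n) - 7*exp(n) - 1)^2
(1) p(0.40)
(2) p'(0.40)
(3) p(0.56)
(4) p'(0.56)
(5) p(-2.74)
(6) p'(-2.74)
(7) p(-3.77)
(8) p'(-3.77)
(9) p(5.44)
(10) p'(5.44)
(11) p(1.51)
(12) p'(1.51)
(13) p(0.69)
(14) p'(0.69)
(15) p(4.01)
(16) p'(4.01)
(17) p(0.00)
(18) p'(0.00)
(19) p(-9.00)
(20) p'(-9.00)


(1) = 0.06
(2) = -0.07
(3) = 0.04
(4) = -0.06
(5) = 0.68
(6) = -0.22
(7) = 0.86
(8) = -0.12
(9) = 0.00
(10) = -0.00
(11) = 0.01
(12) = -0.02
(13) = 0.04
(14) = -0.05
(15) = 0.00
(16) = -0.00
(17) = 0.09
(18) = -0.11
(19) = 1.00
(20) = -0.00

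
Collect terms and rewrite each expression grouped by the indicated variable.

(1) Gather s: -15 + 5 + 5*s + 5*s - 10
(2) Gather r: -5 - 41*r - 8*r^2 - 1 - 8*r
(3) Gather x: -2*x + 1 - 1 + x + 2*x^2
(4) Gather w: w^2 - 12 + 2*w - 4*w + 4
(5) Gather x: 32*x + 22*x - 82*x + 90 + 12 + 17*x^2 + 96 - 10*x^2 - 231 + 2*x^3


(1) = 10*s - 20
(2) = -8*r^2 - 49*r - 6
(3) = 2*x^2 - x
(4) = w^2 - 2*w - 8
(5) = 2*x^3 + 7*x^2 - 28*x - 33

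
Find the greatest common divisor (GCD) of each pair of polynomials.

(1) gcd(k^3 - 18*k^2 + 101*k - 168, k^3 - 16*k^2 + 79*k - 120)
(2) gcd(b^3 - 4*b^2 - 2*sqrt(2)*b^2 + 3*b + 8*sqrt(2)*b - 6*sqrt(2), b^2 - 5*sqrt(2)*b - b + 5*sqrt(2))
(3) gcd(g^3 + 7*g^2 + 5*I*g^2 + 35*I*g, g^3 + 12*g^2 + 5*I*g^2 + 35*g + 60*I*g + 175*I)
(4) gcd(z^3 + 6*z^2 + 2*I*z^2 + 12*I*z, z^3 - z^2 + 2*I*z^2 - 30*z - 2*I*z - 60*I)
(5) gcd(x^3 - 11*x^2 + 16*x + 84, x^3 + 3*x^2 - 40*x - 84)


(1) = gcd((k - 8)*(k - 7)*(k - 3), (k - 8)*(k - 5)*(k - 3)) = k^2 - 11*k + 24
(2) = b - 1
(3) = g^2 + g*(7 + 5*I) + 35*I
(4) = z + 2*I
(5) = x^2 - 4*x - 12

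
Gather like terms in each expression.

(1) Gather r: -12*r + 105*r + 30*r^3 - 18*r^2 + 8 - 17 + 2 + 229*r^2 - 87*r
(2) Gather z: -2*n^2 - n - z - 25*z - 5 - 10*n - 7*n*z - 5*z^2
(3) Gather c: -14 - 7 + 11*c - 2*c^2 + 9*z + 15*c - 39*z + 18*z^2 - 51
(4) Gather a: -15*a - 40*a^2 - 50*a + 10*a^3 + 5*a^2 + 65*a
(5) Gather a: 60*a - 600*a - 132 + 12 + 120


(1) = 30*r^3 + 211*r^2 + 6*r - 7
(2) = -2*n^2 - 11*n - 5*z^2 + z*(-7*n - 26) - 5
(3) = -2*c^2 + 26*c + 18*z^2 - 30*z - 72
(4) = 10*a^3 - 35*a^2
(5) = -540*a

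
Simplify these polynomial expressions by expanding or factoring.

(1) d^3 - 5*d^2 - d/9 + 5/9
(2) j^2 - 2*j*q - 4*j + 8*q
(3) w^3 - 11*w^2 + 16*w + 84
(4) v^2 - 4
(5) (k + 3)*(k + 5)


(1) = (d - 5)*(d - 1/3)*(d + 1/3)
(2) = (j - 4)*(j - 2*q)
(3) = (w - 7)*(w - 6)*(w + 2)
(4) = (v - 2)*(v + 2)
(5) = k^2 + 8*k + 15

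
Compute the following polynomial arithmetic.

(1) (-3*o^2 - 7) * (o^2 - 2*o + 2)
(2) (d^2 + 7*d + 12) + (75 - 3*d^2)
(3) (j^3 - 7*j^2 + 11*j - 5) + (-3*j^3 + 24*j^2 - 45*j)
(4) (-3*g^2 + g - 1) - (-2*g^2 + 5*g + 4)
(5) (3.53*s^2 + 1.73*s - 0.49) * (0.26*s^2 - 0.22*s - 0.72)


(1) = -3*o^4 + 6*o^3 - 13*o^2 + 14*o - 14
(2) = -2*d^2 + 7*d + 87
(3) = -2*j^3 + 17*j^2 - 34*j - 5
(4) = -g^2 - 4*g - 5
(5) = 0.9178*s^4 - 0.3268*s^3 - 3.0496*s^2 - 1.1378*s + 0.3528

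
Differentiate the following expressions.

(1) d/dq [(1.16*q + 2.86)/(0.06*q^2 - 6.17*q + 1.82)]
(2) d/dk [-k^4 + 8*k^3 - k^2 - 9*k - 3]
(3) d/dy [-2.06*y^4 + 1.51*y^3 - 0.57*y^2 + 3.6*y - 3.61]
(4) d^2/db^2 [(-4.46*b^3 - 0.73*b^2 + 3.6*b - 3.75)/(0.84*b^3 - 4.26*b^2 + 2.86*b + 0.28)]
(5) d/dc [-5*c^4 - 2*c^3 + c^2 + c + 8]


(1) = (-0.0696*q^2 - 0.3432*q + 19.7574)/(0.0036*q^4 - 0.7404*q^3 + 38.2873*q^2 - 22.4588*q + 3.3124)
(2) = -4*k^3 + 24*k^2 - 2*k - 9
(3) = -8.24*y^3 + 4.53*y^2 - 1.14*y + 3.6
(4) = (-32.949504*b^6 + 79.529184*b^5 - 85.935024*b^4 + 229.08332*b^3 - 499.189512*b^2 + 303.089496*b - 76.173224)/(0.592704*b^9 - 9.017568*b^8 + 51.786*b^7 - 138.121416*b^6 + 170.307288*b^5 - 85.255272*b^4 + 3.122776*b^3 + 5.868912*b^2 + 0.672672*b + 0.021952)
(5) = -20*c^3 - 6*c^2 + 2*c + 1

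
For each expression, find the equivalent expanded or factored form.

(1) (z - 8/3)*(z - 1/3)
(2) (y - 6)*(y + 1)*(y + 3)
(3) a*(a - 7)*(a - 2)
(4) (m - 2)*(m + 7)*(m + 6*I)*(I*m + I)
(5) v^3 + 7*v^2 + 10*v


(1) = z^2 - 3*z + 8/9
(2) = y^3 - 2*y^2 - 21*y - 18
(3) = a^3 - 9*a^2 + 14*a
(4) = I*m^4 - 6*m^3 + 6*I*m^3 - 36*m^2 - 9*I*m^2 + 54*m - 14*I*m + 84
(5) = v*(v + 2)*(v + 5)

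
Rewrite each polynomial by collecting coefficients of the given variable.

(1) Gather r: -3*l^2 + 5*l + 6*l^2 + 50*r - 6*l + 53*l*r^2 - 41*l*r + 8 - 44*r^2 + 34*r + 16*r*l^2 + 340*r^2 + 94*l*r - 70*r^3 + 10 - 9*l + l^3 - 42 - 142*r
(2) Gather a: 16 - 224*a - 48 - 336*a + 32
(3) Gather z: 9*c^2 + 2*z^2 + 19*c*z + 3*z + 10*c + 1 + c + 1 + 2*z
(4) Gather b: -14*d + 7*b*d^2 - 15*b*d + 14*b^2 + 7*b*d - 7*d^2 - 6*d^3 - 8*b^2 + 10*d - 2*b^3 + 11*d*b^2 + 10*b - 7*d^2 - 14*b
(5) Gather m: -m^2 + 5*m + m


(1) = l^3 + 3*l^2 - 10*l - 70*r^3 + r^2*(53*l + 296) + r*(16*l^2 + 53*l - 58) - 24
(2) = -560*a
(3) = 9*c^2 + 11*c + 2*z^2 + z*(19*c + 5) + 2
(4) = -2*b^3 + b^2*(11*d + 6) + b*(7*d^2 - 8*d - 4) - 6*d^3 - 14*d^2 - 4*d
(5) = -m^2 + 6*m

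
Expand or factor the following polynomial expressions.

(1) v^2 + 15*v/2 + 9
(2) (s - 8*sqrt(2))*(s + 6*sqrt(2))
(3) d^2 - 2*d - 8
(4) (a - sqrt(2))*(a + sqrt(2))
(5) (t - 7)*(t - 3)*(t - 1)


(1) = (v + 3/2)*(v + 6)
(2) = s^2 - 2*sqrt(2)*s - 96
(3) = (d - 4)*(d + 2)
(4) = a^2 - 2
(5) = t^3 - 11*t^2 + 31*t - 21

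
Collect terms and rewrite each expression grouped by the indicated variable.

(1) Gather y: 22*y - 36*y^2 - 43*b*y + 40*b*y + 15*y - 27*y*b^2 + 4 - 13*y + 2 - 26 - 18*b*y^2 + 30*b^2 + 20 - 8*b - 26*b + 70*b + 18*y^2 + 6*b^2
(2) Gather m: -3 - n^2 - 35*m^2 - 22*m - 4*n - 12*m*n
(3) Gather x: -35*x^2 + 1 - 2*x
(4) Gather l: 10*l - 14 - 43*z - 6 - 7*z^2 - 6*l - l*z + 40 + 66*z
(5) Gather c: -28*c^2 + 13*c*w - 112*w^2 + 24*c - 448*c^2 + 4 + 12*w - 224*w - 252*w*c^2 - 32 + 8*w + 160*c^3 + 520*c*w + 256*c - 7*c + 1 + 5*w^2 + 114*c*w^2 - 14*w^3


(1) = 36*b^2 + 36*b + y^2*(-18*b - 18) + y*(-27*b^2 - 3*b + 24)
(2) = -35*m^2 + m*(-12*n - 22) - n^2 - 4*n - 3
(3) = -35*x^2 - 2*x + 1
(4) = l*(4 - z) - 7*z^2 + 23*z + 20
(5) = 160*c^3 + c^2*(-252*w - 476) + c*(114*w^2 + 533*w + 273) - 14*w^3 - 107*w^2 - 204*w - 27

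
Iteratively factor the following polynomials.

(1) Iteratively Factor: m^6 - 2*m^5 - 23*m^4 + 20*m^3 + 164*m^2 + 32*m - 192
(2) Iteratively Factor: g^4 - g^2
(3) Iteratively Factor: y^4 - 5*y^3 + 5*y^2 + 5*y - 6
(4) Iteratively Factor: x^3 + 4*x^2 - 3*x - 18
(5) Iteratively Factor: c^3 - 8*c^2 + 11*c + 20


(1) = (m - 4)*(m^5 + 2*m^4 - 15*m^3 - 40*m^2 + 4*m + 48) = (m - 4)*(m + 2)*(m^4 - 15*m^2 - 10*m + 24) = (m - 4)^2*(m + 2)*(m^3 + 4*m^2 + m - 6) = (m - 4)^2*(m + 2)^2*(m^2 + 2*m - 3) = (m - 4)^2*(m - 1)*(m + 2)^2*(m + 3)
(2) = (g)*(g^3 - g) = g^2*(g^2 - 1) = g^2*(g + 1)*(g - 1)
(3) = (y + 1)*(y^3 - 6*y^2 + 11*y - 6) = (y - 3)*(y + 1)*(y^2 - 3*y + 2) = (y - 3)*(y - 1)*(y + 1)*(y - 2)
(4) = (x + 3)*(x^2 + x - 6) = (x - 2)*(x + 3)*(x + 3)
(5) = (c + 1)*(c^2 - 9*c + 20) = (c - 4)*(c + 1)*(c - 5)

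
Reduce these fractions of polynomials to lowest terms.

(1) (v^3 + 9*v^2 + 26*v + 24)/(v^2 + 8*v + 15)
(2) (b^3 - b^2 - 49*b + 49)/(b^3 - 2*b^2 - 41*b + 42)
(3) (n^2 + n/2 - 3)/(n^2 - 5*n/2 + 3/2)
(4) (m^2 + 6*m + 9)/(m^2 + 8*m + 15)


(1) = (v^2 + 6*v + 8)/(v + 5)
(2) = (b + 7)/(b + 6)
(3) = (n + 2)/(n - 1)
(4) = (m + 3)/(m + 5)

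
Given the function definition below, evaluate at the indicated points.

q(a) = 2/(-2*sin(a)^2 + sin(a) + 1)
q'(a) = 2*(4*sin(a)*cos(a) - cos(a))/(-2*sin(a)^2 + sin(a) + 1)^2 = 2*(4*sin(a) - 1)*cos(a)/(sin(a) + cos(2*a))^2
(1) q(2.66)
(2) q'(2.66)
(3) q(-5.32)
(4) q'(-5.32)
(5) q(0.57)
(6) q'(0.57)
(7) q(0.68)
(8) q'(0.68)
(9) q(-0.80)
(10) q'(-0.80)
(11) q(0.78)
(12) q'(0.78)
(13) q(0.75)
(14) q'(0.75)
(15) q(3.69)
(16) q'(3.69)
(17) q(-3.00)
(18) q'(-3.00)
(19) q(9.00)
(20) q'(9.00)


(1) = 1.93
(2) = -1.41
(3) = 4.23
(4) = 11.66
(5) = 2.09
(6) = 2.13
(7) = 2.39
(8) = 3.36
(9) = -2.68
(10) = -9.67
(11) = 2.80
(12) = 5.06
(13) = 2.66
(14) = 4.46
(15) = -30.82
(16) = 1250.32
(17) = 2.44
(18) = 4.62
(19) = 1.86
(20) = -1.03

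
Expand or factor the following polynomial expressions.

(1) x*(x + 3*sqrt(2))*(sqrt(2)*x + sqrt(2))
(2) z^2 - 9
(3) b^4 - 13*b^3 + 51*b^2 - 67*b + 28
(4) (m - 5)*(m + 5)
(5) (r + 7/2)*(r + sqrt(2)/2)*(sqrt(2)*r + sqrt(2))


(1) = sqrt(2)*x^3 + sqrt(2)*x^2 + 6*x^2 + 6*x
(2) = (z - 3)*(z + 3)
(3) = (b - 7)*(b - 4)*(b - 1)^2
(4) = m^2 - 25
(5) = sqrt(2)*r^3 + r^2 + 9*sqrt(2)*r^2/2 + 9*r/2 + 7*sqrt(2)*r/2 + 7/2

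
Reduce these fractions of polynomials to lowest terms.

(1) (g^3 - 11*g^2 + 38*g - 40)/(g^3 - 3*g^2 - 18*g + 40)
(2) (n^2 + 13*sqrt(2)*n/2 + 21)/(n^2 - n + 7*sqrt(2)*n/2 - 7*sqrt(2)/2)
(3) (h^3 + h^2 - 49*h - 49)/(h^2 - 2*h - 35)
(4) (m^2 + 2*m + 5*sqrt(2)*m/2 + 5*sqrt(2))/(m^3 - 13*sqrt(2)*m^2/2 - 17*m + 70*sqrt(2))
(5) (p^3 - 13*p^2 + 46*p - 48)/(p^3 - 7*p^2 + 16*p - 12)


(1) = (g - 4)/(g + 4)
(2) = (4*n + 12*sqrt(2))/(4*n - 4)
(3) = (h^2 + 8*h + 7)/(h + 5)
(4) = (4*m + 8)/(4*m^2 - 36*sqrt(2)*m + 112)
(5) = (p - 8)/(p - 2)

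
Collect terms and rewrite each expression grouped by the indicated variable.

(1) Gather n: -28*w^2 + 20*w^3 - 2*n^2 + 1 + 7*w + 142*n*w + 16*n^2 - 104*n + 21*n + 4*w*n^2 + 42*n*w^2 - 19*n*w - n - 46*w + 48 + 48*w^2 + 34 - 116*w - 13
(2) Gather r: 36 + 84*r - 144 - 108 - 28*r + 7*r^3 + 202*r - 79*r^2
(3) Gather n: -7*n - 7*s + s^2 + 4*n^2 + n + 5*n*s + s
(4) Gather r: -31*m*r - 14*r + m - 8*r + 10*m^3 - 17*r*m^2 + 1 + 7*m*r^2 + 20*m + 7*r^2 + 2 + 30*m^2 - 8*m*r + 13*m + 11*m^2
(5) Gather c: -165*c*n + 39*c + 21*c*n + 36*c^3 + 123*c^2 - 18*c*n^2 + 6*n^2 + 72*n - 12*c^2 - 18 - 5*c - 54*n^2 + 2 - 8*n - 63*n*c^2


(1) = n^2*(4*w + 14) + n*(42*w^2 + 123*w - 84) + 20*w^3 + 20*w^2 - 155*w + 70
(2) = 7*r^3 - 79*r^2 + 258*r - 216
(3) = 4*n^2 + n*(5*s - 6) + s^2 - 6*s
(4) = 10*m^3 + 41*m^2 + 34*m + r^2*(7*m + 7) + r*(-17*m^2 - 39*m - 22) + 3
(5) = 36*c^3 + c^2*(111 - 63*n) + c*(-18*n^2 - 144*n + 34) - 48*n^2 + 64*n - 16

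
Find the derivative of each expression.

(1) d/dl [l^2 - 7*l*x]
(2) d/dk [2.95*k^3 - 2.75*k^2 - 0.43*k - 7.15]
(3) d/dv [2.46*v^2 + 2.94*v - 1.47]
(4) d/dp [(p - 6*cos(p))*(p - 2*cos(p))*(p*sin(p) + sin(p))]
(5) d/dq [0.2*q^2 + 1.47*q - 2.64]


(1) = 2*l - 7*x
(2) = 8.85*k^2 - 5.5*k - 0.43
(3) = 4.92*v + 2.94
(4) = (p + 1)*(p - 6*cos(p))*(2*sin(p) + 1)*sin(p) + (p + 1)*(p - 2*cos(p))*(6*sin(p) + 1)*sin(p) + (p - 6*cos(p))*(p - 2*cos(p))*(p*cos(p) + sqrt(2)*sin(p + pi/4))
(5) = 0.4*q + 1.47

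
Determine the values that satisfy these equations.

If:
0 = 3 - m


Then:
m = 3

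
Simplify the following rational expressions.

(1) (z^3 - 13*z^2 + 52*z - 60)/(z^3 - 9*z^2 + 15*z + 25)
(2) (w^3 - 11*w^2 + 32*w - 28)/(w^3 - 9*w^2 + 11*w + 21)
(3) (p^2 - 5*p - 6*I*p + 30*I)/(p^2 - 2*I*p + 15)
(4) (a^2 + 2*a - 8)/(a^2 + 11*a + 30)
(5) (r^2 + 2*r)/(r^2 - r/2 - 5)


(1) = (z^2 - 8*z + 12)/(z^2 - 4*z - 5)
(2) = (w^2 - 4*w + 4)/(w^2 - 2*w - 3)
(3) = (p^2 + p*(-5 - 6*I) + 30*I)/(p^2 - 2*I*p + 15)
(4) = (a^2 + 2*a - 8)/(a^2 + 11*a + 30)
(5) = 2*r/(2*r - 5)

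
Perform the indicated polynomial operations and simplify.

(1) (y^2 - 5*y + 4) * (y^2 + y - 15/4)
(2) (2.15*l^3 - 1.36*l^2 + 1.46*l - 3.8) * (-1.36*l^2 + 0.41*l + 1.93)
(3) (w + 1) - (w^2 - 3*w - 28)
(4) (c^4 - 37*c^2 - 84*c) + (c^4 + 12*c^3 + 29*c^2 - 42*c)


(1) = y^4 - 4*y^3 - 19*y^2/4 + 91*y/4 - 15
(2) = -2.924*l^5 + 2.7311*l^4 + 1.6063*l^3 + 3.1418*l^2 + 1.2598*l - 7.334
(3) = -w^2 + 4*w + 29
(4) = 2*c^4 + 12*c^3 - 8*c^2 - 126*c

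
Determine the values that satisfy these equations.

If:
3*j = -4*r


Then:
j = -4*r/3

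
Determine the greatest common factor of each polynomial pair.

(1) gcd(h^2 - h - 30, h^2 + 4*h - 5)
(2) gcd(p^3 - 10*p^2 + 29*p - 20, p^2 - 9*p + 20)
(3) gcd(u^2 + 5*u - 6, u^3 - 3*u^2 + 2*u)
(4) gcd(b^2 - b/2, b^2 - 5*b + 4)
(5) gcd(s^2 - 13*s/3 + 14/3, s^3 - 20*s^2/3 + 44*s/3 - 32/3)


(1) = h + 5
(2) = gcd((p - 5)*(p - 4)*(p - 1), (p - 5)*(p - 4)) = p^2 - 9*p + 20
(3) = gcd((u - 1)*(u + 6), u*(u - 2)*(u - 1)) = u - 1
(4) = gcd(b*(b - 1/2), (b - 4)*(b - 1)) = 1
(5) = gcd((s - 7/3)*(s - 2), (s - 8/3)*(s - 2)^2) = s - 2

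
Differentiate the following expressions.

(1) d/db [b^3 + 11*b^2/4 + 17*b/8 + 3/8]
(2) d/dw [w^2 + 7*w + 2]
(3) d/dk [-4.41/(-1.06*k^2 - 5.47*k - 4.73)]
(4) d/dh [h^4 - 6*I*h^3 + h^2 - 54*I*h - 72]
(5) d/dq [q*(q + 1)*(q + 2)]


(1) = 3*b^2 + 11*b/2 + 17/8
(2) = 2*w + 7
(3) = (-9.3492*k - 24.1227)/(1.06*k^2 + 5.47*k + 4.73)^2
(4) = 4*h^3 - 18*I*h^2 + 2*h - 54*I
(5) = 3*q^2 + 6*q + 2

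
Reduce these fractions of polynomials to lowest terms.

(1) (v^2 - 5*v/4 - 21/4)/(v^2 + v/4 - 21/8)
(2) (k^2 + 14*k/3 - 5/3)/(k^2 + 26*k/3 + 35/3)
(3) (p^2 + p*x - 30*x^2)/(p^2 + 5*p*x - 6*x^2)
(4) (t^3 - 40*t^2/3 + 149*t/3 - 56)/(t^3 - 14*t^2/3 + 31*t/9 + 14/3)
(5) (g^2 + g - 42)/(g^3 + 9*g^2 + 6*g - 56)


(1) = (2*v - 6)/(2*v - 3)
(2) = (3*k^2 + 14*k - 5)/(3*k^2 + 26*k + 35)
(3) = (-p + 5*x)/(-p + x)
(4) = (3*t - 24)/(3*t + 2)
(5) = (g - 6)/(g^2 + 2*g - 8)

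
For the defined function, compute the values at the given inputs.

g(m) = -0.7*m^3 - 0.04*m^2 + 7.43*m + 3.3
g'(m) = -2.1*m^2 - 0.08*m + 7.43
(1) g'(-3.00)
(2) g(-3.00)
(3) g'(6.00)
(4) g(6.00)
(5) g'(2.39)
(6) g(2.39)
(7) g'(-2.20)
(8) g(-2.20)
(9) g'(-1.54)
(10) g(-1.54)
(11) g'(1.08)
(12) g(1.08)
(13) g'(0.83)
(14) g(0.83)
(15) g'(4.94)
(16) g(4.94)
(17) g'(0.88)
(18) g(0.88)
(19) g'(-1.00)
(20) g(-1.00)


(1) = -11.23
(2) = -0.45
(3) = -68.65
(4) = -104.76
(5) = -4.76
(6) = 11.27
(7) = -2.56
(8) = -5.79
(9) = 2.57
(10) = -5.68
(11) = 4.89
(12) = 10.40
(13) = 5.92
(14) = 9.04
(15) = -44.21
(16) = -45.36
(17) = 5.73
(18) = 9.33
(19) = 5.41
(20) = -3.47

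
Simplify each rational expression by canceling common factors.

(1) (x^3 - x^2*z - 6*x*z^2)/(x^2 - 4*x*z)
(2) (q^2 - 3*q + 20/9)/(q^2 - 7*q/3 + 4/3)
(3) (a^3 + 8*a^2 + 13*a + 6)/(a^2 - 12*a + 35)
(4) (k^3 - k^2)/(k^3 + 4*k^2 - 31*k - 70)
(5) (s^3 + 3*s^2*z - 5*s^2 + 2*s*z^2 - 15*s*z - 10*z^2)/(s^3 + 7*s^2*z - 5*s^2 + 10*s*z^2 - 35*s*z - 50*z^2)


(1) = (x^2 - x*z - 6*z^2)/(x - 4*z)
(2) = (3*q - 5)/(3*q - 3)
(3) = (a^3 + 8*a^2 + 13*a + 6)/(a^2 - 12*a + 35)
(4) = (k^3 - k^2)/(k^3 + 4*k^2 - 31*k - 70)
(5) = (s + z)/(s + 5*z)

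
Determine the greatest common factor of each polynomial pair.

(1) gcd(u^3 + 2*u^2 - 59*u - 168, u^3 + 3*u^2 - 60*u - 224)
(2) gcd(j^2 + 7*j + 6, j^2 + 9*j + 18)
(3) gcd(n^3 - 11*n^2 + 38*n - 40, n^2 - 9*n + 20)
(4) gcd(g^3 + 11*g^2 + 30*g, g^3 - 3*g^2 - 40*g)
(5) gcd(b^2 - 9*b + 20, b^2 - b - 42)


(1) = u^2 - u - 56
(2) = j + 6
(3) = n^2 - 9*n + 20
(4) = gcd(g*(g + 5)*(g + 6), g*(g - 8)*(g + 5)) = g^2 + 5*g
(5) = gcd((b - 5)*(b - 4), (b - 7)*(b + 6)) = 1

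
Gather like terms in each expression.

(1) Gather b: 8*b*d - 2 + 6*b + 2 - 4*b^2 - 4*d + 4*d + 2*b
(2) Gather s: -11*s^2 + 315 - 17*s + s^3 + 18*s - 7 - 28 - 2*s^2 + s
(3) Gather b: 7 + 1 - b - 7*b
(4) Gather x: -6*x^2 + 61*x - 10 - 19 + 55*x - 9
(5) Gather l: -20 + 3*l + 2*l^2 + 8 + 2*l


(1) = -4*b^2 + b*(8*d + 8)
(2) = s^3 - 13*s^2 + 2*s + 280
(3) = 8 - 8*b
(4) = -6*x^2 + 116*x - 38
(5) = 2*l^2 + 5*l - 12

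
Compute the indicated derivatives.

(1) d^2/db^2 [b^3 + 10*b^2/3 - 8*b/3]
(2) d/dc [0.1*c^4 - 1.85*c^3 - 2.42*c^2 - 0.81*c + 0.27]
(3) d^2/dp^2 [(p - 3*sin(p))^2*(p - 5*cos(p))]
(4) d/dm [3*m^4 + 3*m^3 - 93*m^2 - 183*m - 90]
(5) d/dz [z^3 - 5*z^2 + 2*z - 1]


(1) = 6*b + 20/3
(2) = 0.4*c^3 - 5.55*c^2 - 4.84*c - 0.81
(3) = 5*(p - 3*sin(p))^2*cos(p) + 6*(p - 3*sin(p))*(p - 5*cos(p))*sin(p) - 4*(p - 3*sin(p))*(5*sin(p) + 1)*(3*cos(p) - 1) + 2*(p - 5*cos(p))*(3*cos(p) - 1)^2
(4) = 12*m^3 + 9*m^2 - 186*m - 183
(5) = 3*z^2 - 10*z + 2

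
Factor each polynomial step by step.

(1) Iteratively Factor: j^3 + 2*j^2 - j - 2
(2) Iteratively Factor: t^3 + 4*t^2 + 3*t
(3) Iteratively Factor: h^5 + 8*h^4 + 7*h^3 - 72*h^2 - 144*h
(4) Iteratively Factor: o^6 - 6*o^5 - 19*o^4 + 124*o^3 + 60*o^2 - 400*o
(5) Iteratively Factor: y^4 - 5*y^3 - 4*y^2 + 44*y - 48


(1) = (j + 2)*(j^2 - 1) = (j + 1)*(j + 2)*(j - 1)
(2) = (t)*(t^2 + 4*t + 3) = t*(t + 1)*(t + 3)
(3) = (h - 3)*(h^4 + 11*h^3 + 40*h^2 + 48*h) = (h - 3)*(h + 4)*(h^3 + 7*h^2 + 12*h) = h*(h - 3)*(h + 4)*(h^2 + 7*h + 12) = h*(h - 3)*(h + 3)*(h + 4)*(h + 4)
(4) = (o - 2)*(o^5 - 4*o^4 - 27*o^3 + 70*o^2 + 200*o) = (o - 2)*(o + 2)*(o^4 - 6*o^3 - 15*o^2 + 100*o) = (o - 5)*(o - 2)*(o + 2)*(o^3 - o^2 - 20*o) = (o - 5)^2*(o - 2)*(o + 2)*(o^2 + 4*o) = (o - 5)^2*(o - 2)*(o + 2)*(o + 4)*(o)
(5) = (y + 3)*(y^3 - 8*y^2 + 20*y - 16) = (y - 4)*(y + 3)*(y^2 - 4*y + 4) = (y - 4)*(y - 2)*(y + 3)*(y - 2)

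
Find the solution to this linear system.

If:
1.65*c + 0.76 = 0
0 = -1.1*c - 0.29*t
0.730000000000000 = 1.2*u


Then:
c = -0.46
t = 1.75
u = 0.61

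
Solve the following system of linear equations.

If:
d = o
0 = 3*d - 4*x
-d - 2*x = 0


Then:
d = 0
o = 0
x = 0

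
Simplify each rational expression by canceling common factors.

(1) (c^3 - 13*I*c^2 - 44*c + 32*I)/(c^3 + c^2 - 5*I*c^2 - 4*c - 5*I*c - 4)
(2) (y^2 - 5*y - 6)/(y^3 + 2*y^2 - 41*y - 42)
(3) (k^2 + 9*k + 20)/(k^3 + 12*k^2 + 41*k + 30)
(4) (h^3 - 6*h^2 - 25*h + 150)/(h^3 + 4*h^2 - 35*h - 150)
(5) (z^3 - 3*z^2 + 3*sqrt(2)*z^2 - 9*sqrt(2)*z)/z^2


(1) = (c - 8*I)/(c + 1)
(2) = 1/(y + 7)
(3) = (k + 4)/(k^2 + 7*k + 6)
(4) = (h - 5)/(h + 5)
(5) = (z^2 + z*(-3 + 3*sqrt(2)) - 9*sqrt(2))/z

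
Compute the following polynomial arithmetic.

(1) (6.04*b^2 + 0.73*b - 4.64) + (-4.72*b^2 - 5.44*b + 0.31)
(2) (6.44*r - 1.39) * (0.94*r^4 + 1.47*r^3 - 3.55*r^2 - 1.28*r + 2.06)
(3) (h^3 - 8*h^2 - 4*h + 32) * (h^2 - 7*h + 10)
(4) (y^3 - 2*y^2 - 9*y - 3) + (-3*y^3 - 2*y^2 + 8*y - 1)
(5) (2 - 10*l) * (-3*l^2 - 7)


(1) = 1.32*b^2 - 4.71*b - 4.33
(2) = 6.0536*r^5 + 8.1602*r^4 - 24.9053*r^3 - 3.3087*r^2 + 15.0456*r - 2.8634
(3) = h^5 - 15*h^4 + 62*h^3 - 20*h^2 - 264*h + 320
(4) = -2*y^3 - 4*y^2 - y - 4
(5) = 30*l^3 - 6*l^2 + 70*l - 14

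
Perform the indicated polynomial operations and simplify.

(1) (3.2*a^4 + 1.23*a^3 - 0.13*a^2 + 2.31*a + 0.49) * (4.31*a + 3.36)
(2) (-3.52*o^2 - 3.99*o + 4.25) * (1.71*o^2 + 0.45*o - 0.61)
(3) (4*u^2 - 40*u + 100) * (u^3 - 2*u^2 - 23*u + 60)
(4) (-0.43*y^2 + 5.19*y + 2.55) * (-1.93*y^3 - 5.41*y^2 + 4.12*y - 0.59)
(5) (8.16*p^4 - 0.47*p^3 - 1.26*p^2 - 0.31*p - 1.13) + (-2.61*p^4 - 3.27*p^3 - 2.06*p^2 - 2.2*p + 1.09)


(1) = 13.792*a^5 + 16.0533*a^4 + 3.5725*a^3 + 9.5193*a^2 + 9.8735*a + 1.6464
(2) = -6.0192*o^4 - 8.4069*o^3 + 7.6192*o^2 + 4.3464*o - 2.5925
(3) = 4*u^5 - 48*u^4 + 88*u^3 + 960*u^2 - 4700*u + 6000
(4) = 0.8299*y^5 - 7.6904*y^4 - 34.771*y^3 + 7.841*y^2 + 7.4439*y - 1.5045
(5) = 5.55*p^4 - 3.74*p^3 - 3.32*p^2 - 2.51*p - 0.04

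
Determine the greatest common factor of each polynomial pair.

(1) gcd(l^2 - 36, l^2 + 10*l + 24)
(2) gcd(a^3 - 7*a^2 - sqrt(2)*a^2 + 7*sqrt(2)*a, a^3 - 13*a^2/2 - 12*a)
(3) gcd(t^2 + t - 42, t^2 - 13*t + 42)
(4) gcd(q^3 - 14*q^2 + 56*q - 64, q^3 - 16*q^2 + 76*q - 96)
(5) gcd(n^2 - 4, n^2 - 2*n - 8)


(1) = gcd((l - 6)*(l + 6), (l + 4)*(l + 6)) = l + 6
(2) = a
(3) = t - 6
(4) = q^2 - 10*q + 16
(5) = gcd((n - 2)*(n + 2), (n - 4)*(n + 2)) = n + 2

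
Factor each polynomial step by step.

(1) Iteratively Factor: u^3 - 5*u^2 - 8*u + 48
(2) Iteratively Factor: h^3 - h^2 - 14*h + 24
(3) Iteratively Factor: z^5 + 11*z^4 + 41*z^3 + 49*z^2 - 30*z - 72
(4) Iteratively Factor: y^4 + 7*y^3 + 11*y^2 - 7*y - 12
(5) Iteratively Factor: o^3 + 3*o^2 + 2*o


(1) = (u - 4)*(u^2 - u - 12) = (u - 4)^2*(u + 3)
(2) = (h - 3)*(h^2 + 2*h - 8) = (h - 3)*(h - 2)*(h + 4)
(3) = (z + 2)*(z^4 + 9*z^3 + 23*z^2 + 3*z - 36) = (z + 2)*(z + 3)*(z^3 + 6*z^2 + 5*z - 12) = (z + 2)*(z + 3)*(z + 4)*(z^2 + 2*z - 3) = (z - 1)*(z + 2)*(z + 3)*(z + 4)*(z + 3)
(4) = (y - 1)*(y^3 + 8*y^2 + 19*y + 12) = (y - 1)*(y + 4)*(y^2 + 4*y + 3) = (y - 1)*(y + 3)*(y + 4)*(y + 1)
(5) = (o)*(o^2 + 3*o + 2) = o*(o + 2)*(o + 1)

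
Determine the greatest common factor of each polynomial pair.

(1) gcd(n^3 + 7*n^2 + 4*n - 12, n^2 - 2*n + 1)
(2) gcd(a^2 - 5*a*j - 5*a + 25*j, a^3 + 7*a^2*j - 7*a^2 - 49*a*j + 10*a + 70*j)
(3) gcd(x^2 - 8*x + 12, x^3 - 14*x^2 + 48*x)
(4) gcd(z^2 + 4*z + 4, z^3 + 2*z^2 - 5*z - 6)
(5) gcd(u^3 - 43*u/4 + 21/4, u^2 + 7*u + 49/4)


(1) = n - 1
(2) = gcd((a - 5)*(a - 5*j), (a - 5)*(a - 2)*(a + 7*j)) = a - 5
(3) = gcd((x - 6)*(x - 2), x*(x - 8)*(x - 6)) = x - 6
(4) = 1
(5) = gcd((u - 3)*(u - 1/2)*(u + 7/2), (u + 7/2)^2) = u + 7/2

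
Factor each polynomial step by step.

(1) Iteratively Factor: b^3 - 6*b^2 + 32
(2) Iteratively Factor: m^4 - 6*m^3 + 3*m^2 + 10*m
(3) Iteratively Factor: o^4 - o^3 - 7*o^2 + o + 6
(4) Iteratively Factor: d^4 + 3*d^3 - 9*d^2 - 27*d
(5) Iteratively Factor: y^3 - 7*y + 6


(1) = (b + 2)*(b^2 - 8*b + 16) = (b - 4)*(b + 2)*(b - 4)
(2) = (m + 1)*(m^3 - 7*m^2 + 10*m) = m*(m + 1)*(m^2 - 7*m + 10) = m*(m - 5)*(m + 1)*(m - 2)
(3) = (o - 1)*(o^3 - 7*o - 6) = (o - 3)*(o - 1)*(o^2 + 3*o + 2) = (o - 3)*(o - 1)*(o + 1)*(o + 2)
(4) = (d + 3)*(d^3 - 9*d) = (d - 3)*(d + 3)*(d^2 + 3*d) = d*(d - 3)*(d + 3)*(d + 3)
(5) = (y - 1)*(y^2 + y - 6) = (y - 2)*(y - 1)*(y + 3)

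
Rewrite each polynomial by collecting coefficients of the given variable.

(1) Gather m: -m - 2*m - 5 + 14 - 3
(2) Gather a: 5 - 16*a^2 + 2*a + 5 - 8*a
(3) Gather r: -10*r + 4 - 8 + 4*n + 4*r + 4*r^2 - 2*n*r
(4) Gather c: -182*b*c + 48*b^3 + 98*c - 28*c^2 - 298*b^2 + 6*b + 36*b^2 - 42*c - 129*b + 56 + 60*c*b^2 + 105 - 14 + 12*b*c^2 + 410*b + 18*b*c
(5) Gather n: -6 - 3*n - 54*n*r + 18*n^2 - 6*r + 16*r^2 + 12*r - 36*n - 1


(1) = 6 - 3*m
(2) = -16*a^2 - 6*a + 10
(3) = 4*n + 4*r^2 + r*(-2*n - 6) - 4
(4) = 48*b^3 - 262*b^2 + 287*b + c^2*(12*b - 28) + c*(60*b^2 - 164*b + 56) + 147
(5) = 18*n^2 + n*(-54*r - 39) + 16*r^2 + 6*r - 7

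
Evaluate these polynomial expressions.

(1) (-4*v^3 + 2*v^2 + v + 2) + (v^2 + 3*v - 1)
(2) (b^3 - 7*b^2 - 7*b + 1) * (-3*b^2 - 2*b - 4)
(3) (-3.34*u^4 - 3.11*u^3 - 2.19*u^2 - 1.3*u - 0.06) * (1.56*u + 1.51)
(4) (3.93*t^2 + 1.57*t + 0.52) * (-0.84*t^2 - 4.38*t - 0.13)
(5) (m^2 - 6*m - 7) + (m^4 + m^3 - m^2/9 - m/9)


(1) = -4*v^3 + 3*v^2 + 4*v + 1
(2) = -3*b^5 + 19*b^4 + 31*b^3 + 39*b^2 + 26*b - 4
(3) = -5.2104*u^5 - 9.895*u^4 - 8.1125*u^3 - 5.3349*u^2 - 2.0566*u - 0.0906
(4) = -3.3012*t^4 - 18.5322*t^3 - 7.8243*t^2 - 2.4817*t - 0.0676
(5) = m^4 + m^3 + 8*m^2/9 - 55*m/9 - 7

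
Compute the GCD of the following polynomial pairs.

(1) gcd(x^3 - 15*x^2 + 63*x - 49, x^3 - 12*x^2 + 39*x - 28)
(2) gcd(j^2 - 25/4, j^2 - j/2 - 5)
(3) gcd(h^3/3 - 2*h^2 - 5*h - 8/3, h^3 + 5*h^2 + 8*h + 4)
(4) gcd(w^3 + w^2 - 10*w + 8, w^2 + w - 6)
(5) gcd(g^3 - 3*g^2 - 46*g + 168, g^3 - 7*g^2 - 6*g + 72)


(1) = gcd((x - 7)^2*(x - 1), (x - 7)*(x - 4)*(x - 1)) = x^2 - 8*x + 7
(2) = j - 5/2
(3) = h + 1
(4) = gcd((w - 2)*(w - 1)*(w + 4), (w - 2)*(w + 3)) = w - 2
(5) = g^2 - 10*g + 24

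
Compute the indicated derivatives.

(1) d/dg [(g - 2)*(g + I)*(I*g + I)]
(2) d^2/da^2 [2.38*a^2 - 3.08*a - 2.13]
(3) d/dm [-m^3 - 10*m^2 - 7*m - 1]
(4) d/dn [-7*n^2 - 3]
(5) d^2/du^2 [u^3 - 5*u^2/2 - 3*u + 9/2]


(1) = 3*I*g^2 - 2*g*(1 + I) + 1 - 2*I
(2) = 4.76000000000000
(3) = -3*m^2 - 20*m - 7
(4) = -14*n
(5) = 6*u - 5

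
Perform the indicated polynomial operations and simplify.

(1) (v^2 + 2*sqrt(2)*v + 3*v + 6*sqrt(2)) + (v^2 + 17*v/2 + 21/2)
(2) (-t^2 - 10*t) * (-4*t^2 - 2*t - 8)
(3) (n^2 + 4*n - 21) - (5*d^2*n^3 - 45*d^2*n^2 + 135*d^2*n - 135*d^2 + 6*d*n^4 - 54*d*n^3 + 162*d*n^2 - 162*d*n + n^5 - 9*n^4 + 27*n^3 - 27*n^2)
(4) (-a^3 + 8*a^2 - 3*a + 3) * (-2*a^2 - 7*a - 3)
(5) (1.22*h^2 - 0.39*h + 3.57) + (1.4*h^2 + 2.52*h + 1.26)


(1) = 2*v^2 + 2*sqrt(2)*v + 23*v/2 + 6*sqrt(2) + 21/2
(2) = 4*t^4 + 42*t^3 + 28*t^2 + 80*t
(3) = -5*d^2*n^3 + 45*d^2*n^2 - 135*d^2*n + 135*d^2 - 6*d*n^4 + 54*d*n^3 - 162*d*n^2 + 162*d*n - n^5 + 9*n^4 - 27*n^3 + 28*n^2 + 4*n - 21
(4) = 2*a^5 - 9*a^4 - 47*a^3 - 9*a^2 - 12*a - 9
(5) = 2.62*h^2 + 2.13*h + 4.83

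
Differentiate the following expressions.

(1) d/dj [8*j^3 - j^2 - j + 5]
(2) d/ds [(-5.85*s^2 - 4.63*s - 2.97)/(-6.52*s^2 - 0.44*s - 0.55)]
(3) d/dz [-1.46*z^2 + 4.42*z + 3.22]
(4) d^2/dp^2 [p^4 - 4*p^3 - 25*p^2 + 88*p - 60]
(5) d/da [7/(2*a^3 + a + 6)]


(1) = 24*j^2 - 2*j - 1
(2) = (-27.6136*s^2 - 32.2938*s + 1.2397)/(42.5104*s^4 + 5.7376*s^3 + 7.3656*s^2 + 0.484*s + 0.3025)
(3) = 4.42 - 2.92*z
(4) = 12*p^2 - 24*p - 50
(5) = 7*(-6*a^2 - 1)/(2*a^3 + a + 6)^2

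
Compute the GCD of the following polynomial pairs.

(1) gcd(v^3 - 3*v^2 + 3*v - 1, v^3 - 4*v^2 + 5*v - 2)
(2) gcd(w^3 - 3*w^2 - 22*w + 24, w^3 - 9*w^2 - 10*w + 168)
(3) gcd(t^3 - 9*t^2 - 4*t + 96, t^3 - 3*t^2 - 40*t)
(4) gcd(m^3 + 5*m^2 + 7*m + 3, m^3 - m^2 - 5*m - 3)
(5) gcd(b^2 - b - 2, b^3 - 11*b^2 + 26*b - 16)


(1) = gcd((v - 1)^3, (v - 2)*(v - 1)^2) = v^2 - 2*v + 1
(2) = w^2 - 2*w - 24
(3) = gcd((t - 8)*(t - 4)*(t + 3), t*(t - 8)*(t + 5)) = t - 8
(4) = gcd((m + 1)^2*(m + 3), (m - 3)*(m + 1)^2) = m^2 + 2*m + 1
(5) = b - 2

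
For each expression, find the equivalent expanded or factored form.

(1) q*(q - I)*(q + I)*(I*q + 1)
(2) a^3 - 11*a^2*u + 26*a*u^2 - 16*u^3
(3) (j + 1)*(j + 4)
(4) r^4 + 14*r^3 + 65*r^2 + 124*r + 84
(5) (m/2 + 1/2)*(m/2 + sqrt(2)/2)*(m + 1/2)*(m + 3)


(1) = I*q^4 + q^3 + I*q^2 + q
(2) = (a - 8*u)*(a - 2*u)*(a - u)
(3) = j^2 + 5*j + 4
(4) = (r + 2)^2*(r + 3)*(r + 7)
(5) = m^4/4 + sqrt(2)*m^3/4 + 9*m^3/8 + 5*m^2/4 + 9*sqrt(2)*m^2/8 + 3*m/8 + 5*sqrt(2)*m/4 + 3*sqrt(2)/8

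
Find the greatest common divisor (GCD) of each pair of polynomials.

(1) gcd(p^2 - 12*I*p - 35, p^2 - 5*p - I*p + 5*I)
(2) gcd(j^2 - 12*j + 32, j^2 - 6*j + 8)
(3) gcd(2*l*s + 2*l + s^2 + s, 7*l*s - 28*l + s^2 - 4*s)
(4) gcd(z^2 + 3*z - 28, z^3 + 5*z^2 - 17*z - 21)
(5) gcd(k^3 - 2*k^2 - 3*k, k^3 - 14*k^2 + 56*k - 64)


(1) = gcd((p - 7*I)*(p - 5*I), (p - 5)*(p - I)) = 1
(2) = j - 4
(3) = 1
(4) = z + 7
(5) = 1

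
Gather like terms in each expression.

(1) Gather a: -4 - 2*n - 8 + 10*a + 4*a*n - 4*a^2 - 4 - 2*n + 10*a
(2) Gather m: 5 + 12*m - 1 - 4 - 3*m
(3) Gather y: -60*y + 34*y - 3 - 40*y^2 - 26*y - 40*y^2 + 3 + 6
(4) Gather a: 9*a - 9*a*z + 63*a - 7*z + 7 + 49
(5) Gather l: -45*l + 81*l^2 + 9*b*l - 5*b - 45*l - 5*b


(1) = -4*a^2 + a*(4*n + 20) - 4*n - 16
(2) = 9*m
(3) = -80*y^2 - 52*y + 6
(4) = a*(72 - 9*z) - 7*z + 56
(5) = -10*b + 81*l^2 + l*(9*b - 90)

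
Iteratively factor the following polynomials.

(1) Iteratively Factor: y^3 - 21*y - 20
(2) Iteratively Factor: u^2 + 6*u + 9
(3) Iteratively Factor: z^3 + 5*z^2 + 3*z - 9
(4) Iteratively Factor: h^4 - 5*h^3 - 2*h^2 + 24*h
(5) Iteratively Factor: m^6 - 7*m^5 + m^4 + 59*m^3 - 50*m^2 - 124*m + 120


(1) = (y + 4)*(y^2 - 4*y - 5) = (y - 5)*(y + 4)*(y + 1)
(2) = (u + 3)*(u + 3)
(3) = (z + 3)*(z^2 + 2*z - 3) = (z - 1)*(z + 3)*(z + 3)
(4) = (h - 3)*(h^3 - 2*h^2 - 8*h) = h*(h - 3)*(h^2 - 2*h - 8) = h*(h - 4)*(h - 3)*(h + 2)
(5) = (m + 2)*(m^5 - 9*m^4 + 19*m^3 + 21*m^2 - 92*m + 60) = (m - 2)*(m + 2)*(m^4 - 7*m^3 + 5*m^2 + 31*m - 30) = (m - 3)*(m - 2)*(m + 2)*(m^3 - 4*m^2 - 7*m + 10) = (m - 3)*(m - 2)*(m + 2)^2*(m^2 - 6*m + 5) = (m - 5)*(m - 3)*(m - 2)*(m + 2)^2*(m - 1)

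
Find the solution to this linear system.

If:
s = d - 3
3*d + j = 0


Then:
d = s + 3
j = -3*s - 9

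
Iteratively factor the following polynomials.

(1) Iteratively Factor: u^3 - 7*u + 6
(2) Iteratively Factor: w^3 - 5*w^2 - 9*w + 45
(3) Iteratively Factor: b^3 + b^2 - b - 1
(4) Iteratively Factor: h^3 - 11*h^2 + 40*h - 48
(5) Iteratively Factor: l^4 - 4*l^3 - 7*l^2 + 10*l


(1) = (u + 3)*(u^2 - 3*u + 2) = (u - 1)*(u + 3)*(u - 2)
(2) = (w + 3)*(w^2 - 8*w + 15) = (w - 5)*(w + 3)*(w - 3)
(3) = (b + 1)*(b^2 - 1) = (b - 1)*(b + 1)*(b + 1)
(4) = (h - 4)*(h^2 - 7*h + 12) = (h - 4)^2*(h - 3)
(5) = (l + 2)*(l^3 - 6*l^2 + 5*l) = l*(l + 2)*(l^2 - 6*l + 5) = l*(l - 5)*(l + 2)*(l - 1)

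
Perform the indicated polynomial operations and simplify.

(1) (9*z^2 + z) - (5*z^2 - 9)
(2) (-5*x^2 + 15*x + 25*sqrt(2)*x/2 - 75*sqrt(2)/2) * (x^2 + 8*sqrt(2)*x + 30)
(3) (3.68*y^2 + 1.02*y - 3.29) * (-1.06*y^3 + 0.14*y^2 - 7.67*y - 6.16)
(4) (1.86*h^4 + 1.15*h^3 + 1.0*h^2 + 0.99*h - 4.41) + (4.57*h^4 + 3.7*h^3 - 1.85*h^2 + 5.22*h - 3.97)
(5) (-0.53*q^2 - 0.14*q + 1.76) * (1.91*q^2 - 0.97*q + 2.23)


(1) = 4*z^2 + z + 9
(2) = -5*x^4 - 55*sqrt(2)*x^3/2 + 15*x^3 + 50*x^2 + 165*sqrt(2)*x^2/2 - 150*x + 375*sqrt(2)*x - 1125*sqrt(2)
(3) = -3.9008*y^5 - 0.566*y^4 - 24.5954*y^3 - 30.9528*y^2 + 18.9511*y + 20.2664
(4) = 6.43*h^4 + 4.85*h^3 - 0.85*h^2 + 6.21*h - 8.38
(5) = -1.0123*q^4 + 0.2467*q^3 + 2.3155*q^2 - 2.0194*q + 3.9248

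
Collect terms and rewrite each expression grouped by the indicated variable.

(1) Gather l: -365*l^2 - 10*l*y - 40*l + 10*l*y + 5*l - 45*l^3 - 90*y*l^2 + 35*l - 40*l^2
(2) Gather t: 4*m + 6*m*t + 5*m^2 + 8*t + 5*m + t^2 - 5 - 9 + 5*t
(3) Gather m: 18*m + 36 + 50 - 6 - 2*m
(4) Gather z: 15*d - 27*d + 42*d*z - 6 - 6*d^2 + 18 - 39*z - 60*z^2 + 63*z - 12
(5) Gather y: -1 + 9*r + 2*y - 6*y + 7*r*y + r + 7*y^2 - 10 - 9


(1) = -45*l^3 + l^2*(-90*y - 405)
(2) = 5*m^2 + 9*m + t^2 + t*(6*m + 13) - 14
(3) = 16*m + 80
(4) = -6*d^2 - 12*d - 60*z^2 + z*(42*d + 24)
(5) = 10*r + 7*y^2 + y*(7*r - 4) - 20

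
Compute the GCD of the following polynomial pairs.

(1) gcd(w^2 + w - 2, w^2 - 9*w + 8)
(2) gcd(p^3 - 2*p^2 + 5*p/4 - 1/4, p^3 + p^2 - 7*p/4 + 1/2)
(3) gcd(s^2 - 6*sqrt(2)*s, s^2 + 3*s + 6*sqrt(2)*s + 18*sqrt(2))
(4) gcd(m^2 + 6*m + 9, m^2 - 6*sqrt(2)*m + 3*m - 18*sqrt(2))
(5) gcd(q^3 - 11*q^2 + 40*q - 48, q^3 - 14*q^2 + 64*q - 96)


(1) = gcd((w - 1)*(w + 2), (w - 8)*(w - 1)) = w - 1
(2) = gcd((p - 1)*(p - 1/2)^2, (p - 1/2)^2*(p + 2)) = p^2 - p + 1/4
(3) = gcd(s*(s - 6*sqrt(2)), (s + 3)*(s + 6*sqrt(2))) = 1
(4) = gcd((m + 3)^2, (m + 3)*(m - 6*sqrt(2))) = m + 3
(5) = gcd((q - 4)^2*(q - 3), (q - 6)*(q - 4)^2) = q^2 - 8*q + 16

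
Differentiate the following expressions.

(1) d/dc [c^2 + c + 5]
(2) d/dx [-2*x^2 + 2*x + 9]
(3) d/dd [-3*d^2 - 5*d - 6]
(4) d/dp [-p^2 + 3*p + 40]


(1) = 2*c + 1
(2) = 2 - 4*x
(3) = -6*d - 5
(4) = 3 - 2*p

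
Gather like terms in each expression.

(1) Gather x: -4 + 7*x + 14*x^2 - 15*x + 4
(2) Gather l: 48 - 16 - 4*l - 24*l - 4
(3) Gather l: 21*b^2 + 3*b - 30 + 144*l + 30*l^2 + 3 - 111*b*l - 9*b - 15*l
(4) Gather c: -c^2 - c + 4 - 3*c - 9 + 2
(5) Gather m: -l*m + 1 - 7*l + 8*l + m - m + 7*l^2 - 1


(1) = 14*x^2 - 8*x
(2) = 28 - 28*l
(3) = 21*b^2 - 6*b + 30*l^2 + l*(129 - 111*b) - 27
(4) = -c^2 - 4*c - 3
(5) = 7*l^2 - l*m + l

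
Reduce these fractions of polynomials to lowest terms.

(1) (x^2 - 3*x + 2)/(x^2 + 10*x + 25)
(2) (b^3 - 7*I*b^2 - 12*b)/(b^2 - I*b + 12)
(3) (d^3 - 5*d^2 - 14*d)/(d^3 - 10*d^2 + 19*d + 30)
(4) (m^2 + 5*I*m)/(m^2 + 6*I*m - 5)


(1) = (x^2 - 3*x + 2)/(x^2 + 10*x + 25)
(2) = (b^2 - 3*I*b)/(b + 3*I)
(3) = (d^3 - 5*d^2 - 14*d)/(d^3 - 10*d^2 + 19*d + 30)
(4) = m/(m + I)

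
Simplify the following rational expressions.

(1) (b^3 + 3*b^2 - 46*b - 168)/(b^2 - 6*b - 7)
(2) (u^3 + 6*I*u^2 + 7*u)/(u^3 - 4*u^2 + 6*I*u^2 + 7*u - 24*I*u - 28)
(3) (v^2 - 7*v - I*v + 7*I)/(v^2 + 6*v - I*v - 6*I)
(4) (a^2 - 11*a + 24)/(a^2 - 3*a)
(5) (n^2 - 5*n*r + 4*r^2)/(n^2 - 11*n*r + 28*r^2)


(1) = (b^2 + 10*b + 24)/(b + 1)
(2) = u/(u - 4)
(3) = (v - 7)/(v + 6)
(4) = (a - 8)/a
(5) = (-n + r)/(-n + 7*r)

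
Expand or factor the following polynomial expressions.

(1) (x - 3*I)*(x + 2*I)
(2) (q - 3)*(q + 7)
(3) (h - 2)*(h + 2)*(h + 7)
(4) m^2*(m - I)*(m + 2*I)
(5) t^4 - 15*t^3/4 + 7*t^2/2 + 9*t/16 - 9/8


(1) = x^2 - I*x + 6
(2) = q^2 + 4*q - 21
(3) = h^3 + 7*h^2 - 4*h - 28
(4) = m^4 + I*m^3 + 2*m^2
(5) = (t - 2)*(t - 3/2)*(t - 3/4)*(t + 1/2)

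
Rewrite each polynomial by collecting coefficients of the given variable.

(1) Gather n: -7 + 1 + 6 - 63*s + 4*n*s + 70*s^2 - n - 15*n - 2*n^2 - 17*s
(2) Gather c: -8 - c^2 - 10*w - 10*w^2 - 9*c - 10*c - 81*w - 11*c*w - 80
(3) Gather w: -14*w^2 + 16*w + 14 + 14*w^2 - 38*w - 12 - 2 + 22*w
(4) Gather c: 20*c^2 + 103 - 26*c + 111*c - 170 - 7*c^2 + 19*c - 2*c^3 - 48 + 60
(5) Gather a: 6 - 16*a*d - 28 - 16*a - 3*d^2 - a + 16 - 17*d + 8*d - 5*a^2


(1) = -2*n^2 + n*(4*s - 16) + 70*s^2 - 80*s
(2) = -c^2 + c*(-11*w - 19) - 10*w^2 - 91*w - 88
(3) = 0
(4) = -2*c^3 + 13*c^2 + 104*c - 55
(5) = -5*a^2 + a*(-16*d - 17) - 3*d^2 - 9*d - 6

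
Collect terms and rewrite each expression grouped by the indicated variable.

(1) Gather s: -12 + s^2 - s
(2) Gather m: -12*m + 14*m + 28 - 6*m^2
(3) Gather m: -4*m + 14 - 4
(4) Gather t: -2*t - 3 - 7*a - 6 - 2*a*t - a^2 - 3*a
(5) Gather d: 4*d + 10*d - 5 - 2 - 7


(1) = s^2 - s - 12
(2) = -6*m^2 + 2*m + 28
(3) = 10 - 4*m
(4) = -a^2 - 10*a + t*(-2*a - 2) - 9
(5) = 14*d - 14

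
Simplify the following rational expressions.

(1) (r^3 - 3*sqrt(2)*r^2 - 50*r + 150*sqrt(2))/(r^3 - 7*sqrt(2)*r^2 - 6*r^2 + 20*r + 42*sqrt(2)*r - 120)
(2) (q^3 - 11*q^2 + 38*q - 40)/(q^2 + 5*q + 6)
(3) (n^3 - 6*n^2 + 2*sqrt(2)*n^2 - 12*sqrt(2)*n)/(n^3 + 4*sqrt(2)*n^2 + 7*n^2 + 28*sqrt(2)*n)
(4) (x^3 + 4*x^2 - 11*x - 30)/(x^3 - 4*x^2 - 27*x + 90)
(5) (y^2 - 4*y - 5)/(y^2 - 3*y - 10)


(1) = (r^2 + 2*sqrt(2)*r - 30)/(r^2 + r*(-6 - 2*sqrt(2)) + 12*sqrt(2))
(2) = (q^3 - 11*q^2 + 38*q - 40)/(q^2 + 5*q + 6)
(3) = (n^2 + n*(-6 + 2*sqrt(2)) - 12*sqrt(2))/(n^2 + n*(4*sqrt(2) + 7) + 28*sqrt(2))
(4) = (x + 2)/(x - 6)
(5) = (y + 1)/(y + 2)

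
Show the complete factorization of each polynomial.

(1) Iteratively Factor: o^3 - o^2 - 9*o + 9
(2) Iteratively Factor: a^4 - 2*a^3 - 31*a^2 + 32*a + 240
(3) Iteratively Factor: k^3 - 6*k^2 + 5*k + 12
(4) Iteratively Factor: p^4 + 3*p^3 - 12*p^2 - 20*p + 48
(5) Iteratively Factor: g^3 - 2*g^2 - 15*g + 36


(1) = (o - 1)*(o^2 - 9) = (o - 3)*(o - 1)*(o + 3)
(2) = (a - 4)*(a^3 + 2*a^2 - 23*a - 60) = (a - 4)*(a + 4)*(a^2 - 2*a - 15) = (a - 5)*(a - 4)*(a + 4)*(a + 3)
(3) = (k - 4)*(k^2 - 2*k - 3) = (k - 4)*(k - 3)*(k + 1)
(4) = (p - 2)*(p^3 + 5*p^2 - 2*p - 24) = (p - 2)*(p + 3)*(p^2 + 2*p - 8) = (p - 2)*(p + 3)*(p + 4)*(p - 2)
(5) = (g + 4)*(g^2 - 6*g + 9) = (g - 3)*(g + 4)*(g - 3)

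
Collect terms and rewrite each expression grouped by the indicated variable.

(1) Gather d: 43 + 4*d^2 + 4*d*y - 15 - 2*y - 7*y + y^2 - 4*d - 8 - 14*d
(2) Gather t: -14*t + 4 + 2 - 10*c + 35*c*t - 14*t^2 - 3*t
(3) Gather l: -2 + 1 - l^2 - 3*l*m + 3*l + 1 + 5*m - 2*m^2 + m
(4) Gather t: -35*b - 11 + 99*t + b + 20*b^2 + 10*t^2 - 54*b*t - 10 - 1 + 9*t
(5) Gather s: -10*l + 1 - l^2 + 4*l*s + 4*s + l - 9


(1) = 4*d^2 + d*(4*y - 18) + y^2 - 9*y + 20
(2) = -10*c - 14*t^2 + t*(35*c - 17) + 6
(3) = -l^2 + l*(3 - 3*m) - 2*m^2 + 6*m
(4) = 20*b^2 - 34*b + 10*t^2 + t*(108 - 54*b) - 22
(5) = -l^2 - 9*l + s*(4*l + 4) - 8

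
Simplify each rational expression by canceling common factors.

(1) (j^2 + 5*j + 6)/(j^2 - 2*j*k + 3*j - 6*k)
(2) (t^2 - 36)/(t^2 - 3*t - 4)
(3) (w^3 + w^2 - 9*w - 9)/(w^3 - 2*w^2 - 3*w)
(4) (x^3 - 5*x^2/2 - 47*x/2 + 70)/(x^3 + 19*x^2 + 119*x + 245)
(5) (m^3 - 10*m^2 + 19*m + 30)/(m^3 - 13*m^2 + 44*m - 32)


(1) = (j + 2)/(j - 2*k)
(2) = (t^2 - 36)/(t^2 - 3*t - 4)
(3) = (w + 3)/w
(4) = (2*x^2 - 15*x + 28)/(2*x^2 + 28*x + 98)
(5) = (m^3 - 10*m^2 + 19*m + 30)/(m^3 - 13*m^2 + 44*m - 32)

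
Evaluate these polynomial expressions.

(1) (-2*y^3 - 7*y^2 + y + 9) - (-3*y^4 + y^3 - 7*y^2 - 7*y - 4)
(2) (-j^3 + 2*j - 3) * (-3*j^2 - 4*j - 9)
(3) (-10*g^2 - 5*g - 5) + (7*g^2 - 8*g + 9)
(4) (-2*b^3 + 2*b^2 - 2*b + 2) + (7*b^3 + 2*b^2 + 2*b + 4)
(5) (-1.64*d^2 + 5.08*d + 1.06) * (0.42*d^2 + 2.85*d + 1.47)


(1) = 3*y^4 - 3*y^3 + 8*y + 13
(2) = 3*j^5 + 4*j^4 + 3*j^3 + j^2 - 6*j + 27
(3) = -3*g^2 - 13*g + 4
(4) = 5*b^3 + 4*b^2 + 6
(5) = -0.6888*d^4 - 2.5404*d^3 + 12.5124*d^2 + 10.4886*d + 1.5582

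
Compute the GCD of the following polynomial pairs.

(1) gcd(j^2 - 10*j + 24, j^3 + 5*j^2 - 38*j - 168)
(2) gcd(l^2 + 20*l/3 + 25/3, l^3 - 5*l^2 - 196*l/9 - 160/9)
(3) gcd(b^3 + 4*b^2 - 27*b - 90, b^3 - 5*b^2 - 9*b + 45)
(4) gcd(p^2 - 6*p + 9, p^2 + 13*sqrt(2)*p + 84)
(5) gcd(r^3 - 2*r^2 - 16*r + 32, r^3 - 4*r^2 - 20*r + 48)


(1) = gcd((j - 6)*(j - 4), (j - 6)*(j + 4)*(j + 7)) = j - 6
(2) = l + 5/3
(3) = b^2 - 2*b - 15
(4) = 1
(5) = r^2 + 2*r - 8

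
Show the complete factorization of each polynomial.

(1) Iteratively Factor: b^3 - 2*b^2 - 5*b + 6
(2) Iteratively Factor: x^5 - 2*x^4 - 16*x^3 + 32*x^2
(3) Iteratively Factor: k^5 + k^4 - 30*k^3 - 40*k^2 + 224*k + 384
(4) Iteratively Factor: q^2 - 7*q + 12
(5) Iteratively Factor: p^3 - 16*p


(1) = (b + 2)*(b^2 - 4*b + 3) = (b - 3)*(b + 2)*(b - 1)
(2) = (x)*(x^4 - 2*x^3 - 16*x^2 + 32*x) = x^2*(x^3 - 2*x^2 - 16*x + 32) = x^2*(x - 4)*(x^2 + 2*x - 8) = x^2*(x - 4)*(x + 4)*(x - 2)
(3) = (k - 4)*(k^4 + 5*k^3 - 10*k^2 - 80*k - 96) = (k - 4)*(k + 2)*(k^3 + 3*k^2 - 16*k - 48) = (k - 4)^2*(k + 2)*(k^2 + 7*k + 12) = (k - 4)^2*(k + 2)*(k + 3)*(k + 4)
(4) = (q - 3)*(q - 4)
(5) = (p - 4)*(p^2 + 4*p) = p*(p - 4)*(p + 4)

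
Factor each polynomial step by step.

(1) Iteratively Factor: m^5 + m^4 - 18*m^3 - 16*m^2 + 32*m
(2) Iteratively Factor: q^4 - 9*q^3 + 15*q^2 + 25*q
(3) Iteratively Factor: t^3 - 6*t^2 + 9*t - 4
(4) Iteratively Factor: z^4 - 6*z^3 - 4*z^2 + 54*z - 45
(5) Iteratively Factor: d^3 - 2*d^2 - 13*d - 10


(1) = (m)*(m^4 + m^3 - 18*m^2 - 16*m + 32) = m*(m + 4)*(m^3 - 3*m^2 - 6*m + 8) = m*(m + 2)*(m + 4)*(m^2 - 5*m + 4) = m*(m - 1)*(m + 2)*(m + 4)*(m - 4)
(2) = (q)*(q^3 - 9*q^2 + 15*q + 25) = q*(q + 1)*(q^2 - 10*q + 25) = q*(q - 5)*(q + 1)*(q - 5)
(3) = (t - 1)*(t^2 - 5*t + 4) = (t - 4)*(t - 1)*(t - 1)
(4) = (z - 3)*(z^3 - 3*z^2 - 13*z + 15) = (z - 3)*(z + 3)*(z^2 - 6*z + 5) = (z - 3)*(z - 1)*(z + 3)*(z - 5)
(5) = (d + 1)*(d^2 - 3*d - 10) = (d - 5)*(d + 1)*(d + 2)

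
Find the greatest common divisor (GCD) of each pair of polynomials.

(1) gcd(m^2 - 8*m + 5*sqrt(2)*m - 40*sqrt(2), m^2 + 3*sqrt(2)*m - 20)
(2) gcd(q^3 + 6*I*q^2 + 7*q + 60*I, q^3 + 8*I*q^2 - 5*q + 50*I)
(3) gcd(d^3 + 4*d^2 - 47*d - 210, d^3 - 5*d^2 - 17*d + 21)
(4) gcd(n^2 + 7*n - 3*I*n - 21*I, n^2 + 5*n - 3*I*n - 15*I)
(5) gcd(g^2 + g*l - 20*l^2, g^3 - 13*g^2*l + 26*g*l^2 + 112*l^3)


(1) = gcd((m - 8)*(m + 5*sqrt(2)), (m - 2*sqrt(2))*(m + 5*sqrt(2))) = m + 5*sqrt(2)
(2) = q + 5*I
(3) = gcd((d - 7)*(d + 5)*(d + 6), (d - 7)*(d - 1)*(d + 3)) = d - 7
(4) = gcd((n + 7)*(n - 3*I), (n + 5)*(n - 3*I)) = n - 3*I
(5) = 1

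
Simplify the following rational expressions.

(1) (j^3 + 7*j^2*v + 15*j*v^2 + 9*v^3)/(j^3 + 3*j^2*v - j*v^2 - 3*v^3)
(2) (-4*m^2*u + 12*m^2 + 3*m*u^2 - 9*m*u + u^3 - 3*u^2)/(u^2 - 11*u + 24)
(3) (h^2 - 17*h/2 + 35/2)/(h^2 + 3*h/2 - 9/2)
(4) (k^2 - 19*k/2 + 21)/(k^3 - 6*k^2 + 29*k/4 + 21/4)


(1) = (-j - 3*v)/(-j + v)
(2) = (-4*m^2 + 3*m*u + u^2)/(u - 8)
(3) = (2*h^2 - 17*h + 35)/(2*h^2 + 3*h - 9)
(4) = (2*k - 12)/(2*k^2 - 5*k - 3)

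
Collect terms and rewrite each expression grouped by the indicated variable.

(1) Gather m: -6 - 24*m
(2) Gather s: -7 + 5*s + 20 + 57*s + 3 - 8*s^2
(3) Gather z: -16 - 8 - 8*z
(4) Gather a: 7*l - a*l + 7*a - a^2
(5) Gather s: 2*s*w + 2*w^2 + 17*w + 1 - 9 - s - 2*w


(1) = -24*m - 6
(2) = -8*s^2 + 62*s + 16
(3) = -8*z - 24
(4) = -a^2 + a*(7 - l) + 7*l
(5) = s*(2*w - 1) + 2*w^2 + 15*w - 8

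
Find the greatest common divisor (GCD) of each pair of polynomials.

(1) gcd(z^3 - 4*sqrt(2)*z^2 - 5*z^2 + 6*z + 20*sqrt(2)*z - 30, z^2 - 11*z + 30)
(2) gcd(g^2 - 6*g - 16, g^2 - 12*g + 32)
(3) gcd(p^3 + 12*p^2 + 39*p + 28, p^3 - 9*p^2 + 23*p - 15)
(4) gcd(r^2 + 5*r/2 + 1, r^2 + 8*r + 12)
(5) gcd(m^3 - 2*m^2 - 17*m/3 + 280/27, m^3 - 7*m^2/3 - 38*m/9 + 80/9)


(1) = z - 5
(2) = g - 8
(3) = 1
(4) = r + 2
(5) = m^2 - 13*m/3 + 40/9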